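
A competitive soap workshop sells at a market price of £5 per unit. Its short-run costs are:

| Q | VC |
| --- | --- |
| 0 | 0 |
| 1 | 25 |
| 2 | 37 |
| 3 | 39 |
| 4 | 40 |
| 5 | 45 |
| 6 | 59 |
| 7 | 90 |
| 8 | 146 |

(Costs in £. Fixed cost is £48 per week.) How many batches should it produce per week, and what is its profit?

Profit at each row (π = 5Q − TC): Q=0: -48; Q=1: -68; Q=2: -75; Q=3: -72; Q=4: -68; Q=5: -68; Q=6: -77; Q=7: -103; Q=8: -154.
Profit is highest at Q = 0. Equivalently, the lowest AVC in the table is 45/5 ≈ £9 at Q = 5, and P = £5 falls below it — price never covers variable cost, so the firm shuts down and loses only its fixed cost.

Q = 0 (shut down); profit = -£48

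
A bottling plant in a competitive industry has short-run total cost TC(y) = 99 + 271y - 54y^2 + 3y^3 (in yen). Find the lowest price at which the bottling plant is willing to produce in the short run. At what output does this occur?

The shutdown price is the minimum of AVC. VC = 271y - 54y^2 + 3y^3, so AVC = 271 - 54y + 3y^2.
dAVC/dy = -54 + 6y = 0 gives y = 9. min AVC = 271 - 54·9 + 3·9^2 = 28.
The firm shuts down for any P below ¥28.

¥28 per unit, at y = 9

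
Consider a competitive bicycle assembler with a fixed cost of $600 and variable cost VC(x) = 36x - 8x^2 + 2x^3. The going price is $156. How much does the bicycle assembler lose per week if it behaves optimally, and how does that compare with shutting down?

Profit = -$24 at x = 6

AVC = 36 - 8x + 2x^2; min AVC = $28 at x = 2. Since P = $156 ≥ min AVC, the firm produces.
With MC = 36 - 16x + 6x^2, P = MC on the upward-sloping part at x* = 6.
TR = 156·6 = 936. TC = 600 + 360 = 960. Profit = 936 − 960 = -$24.
That loss of $24 beats the $600 the firm would lose by shutting down; producing recovers $576 of fixed cost.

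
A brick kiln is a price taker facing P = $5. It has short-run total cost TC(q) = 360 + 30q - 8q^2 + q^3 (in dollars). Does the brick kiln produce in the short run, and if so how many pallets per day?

Strip out fixed cost: VC = 30q - 8q^2 + q^3. Then AVC = 30 - 8q + q^2 and MC = 30 - 16q + 3q^2.
The AVC parabola has its vertex at q = 8/2 = 4, where AVC = 30 - 8·4 + 4^2 = $14.
Since P = $5 < min AVC = $14, price fails to cover variable cost at any output.
Best response: produce nothing and absorb the $360 fixed cost.

Shut down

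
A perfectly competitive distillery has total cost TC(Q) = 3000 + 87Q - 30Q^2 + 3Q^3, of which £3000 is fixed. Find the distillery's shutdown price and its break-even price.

Shutdown price = £12; break-even price = £387

AVC = 87 - 30Q + 3Q^2; minimized at Q = 5, giving min AVC = £12. That is the shutdown price.
ATC = 3000/Q + 87 - 30Q + 3Q^2. Setting dATC/dQ = −3000/Q^2 − 30 + 6Q = 0 gives Q = 10 (since 6·10^3 − 30·10^2 = 3000).
min ATC = 3000/10 + 87 − 30·10 + 3·10^2 = £387. That is the break-even price.
Between these two prices the firm operates at a loss; above £387 it earns a profit.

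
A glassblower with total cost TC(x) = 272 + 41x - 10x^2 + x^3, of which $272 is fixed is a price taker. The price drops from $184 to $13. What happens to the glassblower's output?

Output falls from 11 to 0 (the firm shuts down)

MC = 41 - 20x + 3x^2; the shutdown threshold is min AVC = $16 (at x = 5).
At P = $184 ≥ min AVC, set P = MC on the rising branch: x = 11.
At P = $13 < min AVC = $16, price no longer covers variable cost at any output, so the firm shuts down: x = 0.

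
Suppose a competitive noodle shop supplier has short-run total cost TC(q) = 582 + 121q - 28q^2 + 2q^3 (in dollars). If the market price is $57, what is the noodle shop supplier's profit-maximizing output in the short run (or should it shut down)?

Produce at q = 8

From TC, MC = TC'(q) = 121 - 56q + 6q^2 and AVC = VC/q = 121 - 28q + 2q^2.
The AVC parabola has its vertex at q = 28/4 = 7, where AVC = 121 - 28·7 + 2·7^2 = $23.
P = $57 exceeds min AVC = $23, so the firm stays open.
Set P = MC: 57 = 121 - 56q + 6q^2 → 64 - 56q + 6q^2 = 0. The roots are q = 4/3 and q = 8; the profit-maximizing output is on the rising part of MC, so q* = 8.
Check: AVC at q = 8 is $25 ≤ P, so revenue covers variable cost.
Profit = P·q − TC = 57·8 − 782 = -$326, a loss, but smaller than the $582 fixed cost the firm would lose by shutting down.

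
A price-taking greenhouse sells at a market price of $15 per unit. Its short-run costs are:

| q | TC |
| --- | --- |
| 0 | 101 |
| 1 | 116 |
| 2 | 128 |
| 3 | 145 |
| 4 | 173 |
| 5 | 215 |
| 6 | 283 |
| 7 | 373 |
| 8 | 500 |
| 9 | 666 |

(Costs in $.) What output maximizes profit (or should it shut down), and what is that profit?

Compute π = P·q − TC at each output: q=0: -101; q=1: -101; q=2: -98; q=3: -100; q=4: -113; q=5: -140; q=6: -193; q=7: -268; q=8: -380; q=9: -531.
Profit is maximized at q = 2. AVC there is 27/2 = $13.50 ≤ P, so producing beats shutting down (which would give -$101).

q = 2; profit = -$98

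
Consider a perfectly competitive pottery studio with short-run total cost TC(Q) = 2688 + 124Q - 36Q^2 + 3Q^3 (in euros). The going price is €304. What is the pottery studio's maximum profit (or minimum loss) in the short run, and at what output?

AVC = 124 - 36Q + 3Q^2 has its minimum €16 at Q = 6; price €304 clears that bar, so the firm operates.
With MC = 124 - 72Q + 9Q^2, P = MC on the upward-sloping part at Q* = 10.
TR = 304·10 = 3040. TC = 2688 + 640 = 3328. Profit = 3040 − 3328 = -€288.
That loss of €288 beats the €2688 the firm would lose by shutting down; producing recovers €2400 of fixed cost.

Profit = -€288 at Q = 10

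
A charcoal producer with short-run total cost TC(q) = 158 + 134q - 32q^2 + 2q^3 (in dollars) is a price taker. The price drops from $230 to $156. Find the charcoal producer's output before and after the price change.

MC = 134 - 64q + 6q^2; the shutdown threshold is min AVC = $6 (at q = 8).
At P = $230 ≥ min AVC, set P = MC on the rising branch: q = 12.
At P = $156 ≥ min AVC, set P = MC: q = 11. The firm stays open but cuts output.

Output falls from 12 to 11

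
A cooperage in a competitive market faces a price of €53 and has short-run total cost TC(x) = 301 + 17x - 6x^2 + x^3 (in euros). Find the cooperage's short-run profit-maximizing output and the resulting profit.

AVC = 17 - 6x + x^2; min AVC = €8 at x = 3. Since P = €53 ≥ min AVC, the firm produces.
MC = 17 - 12x + 3x^2. Setting P = MC and taking the root on the rising branch gives x* = 6.
TR = 53·6 = 318. TC = 301 + 102 = 403. Profit = 318 − 403 = -€85.
Shutting down would mean losing the fixed cost of €301, so operating at a loss of €85 is better by €216.

Profit = -€85 at x = 6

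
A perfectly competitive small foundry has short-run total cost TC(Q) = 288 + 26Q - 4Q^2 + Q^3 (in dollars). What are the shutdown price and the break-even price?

Shutdown price = $22; break-even price = $86

Shutdown price = min AVC. AVC = 26 - 4Q + Q^2, with vertex at Q = 2 and minimum $22.
ATC = 288/Q + 26 - 4Q + Q^2. Setting dATC/dQ = −288/Q^2 − 4 + 2Q = 0 gives Q = 6 (since 2·6^3 − 4·6^2 = 288).
min ATC = 288/6 + 26 − 4·6 + 6^2 = $86. That is the break-even price.
Between these two prices the firm operates at a loss; above $86 it earns a profit.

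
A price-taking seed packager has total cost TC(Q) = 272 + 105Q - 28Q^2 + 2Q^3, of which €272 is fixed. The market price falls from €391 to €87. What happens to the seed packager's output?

Output falls from 13 to 9

AVC = 105 - 28Q + 2Q^2, minimized at Q = 7 where min AVC = €7. MC = 105 - 56Q + 6Q^2.
With P = €391 above the shutdown price, P = MC gives Q = 13.
At P = €87 ≥ min AVC, set P = MC: Q = 9. The firm stays open but cuts output.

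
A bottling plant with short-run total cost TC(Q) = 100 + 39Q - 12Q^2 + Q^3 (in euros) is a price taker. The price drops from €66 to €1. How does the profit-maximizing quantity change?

AVC = 39 - 12Q + Q^2, minimized at Q = 6 where min AVC = €3. MC = 39 - 24Q + 3Q^2.
At P = €66 ≥ min AVC, set P = MC on the rising branch: Q = 9.
At P = €1 < min AVC = €3, price no longer covers variable cost at any output, so the firm shuts down: Q = 0.

Output falls from 9 to 0 (the firm shuts down)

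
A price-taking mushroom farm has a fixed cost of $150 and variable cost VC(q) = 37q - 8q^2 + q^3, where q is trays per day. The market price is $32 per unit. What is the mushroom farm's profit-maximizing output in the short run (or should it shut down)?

From TC, MC = TC'(q) = 37 - 16q + 3q^2 and AVC = VC/q = 37 - 8q + q^2.
The AVC parabola has its vertex at q = 8/2 = 4, where AVC = 37 - 8·4 + 4^2 = $21.
P = $32 exceeds min AVC = $21, so the firm stays open.
Set P = MC: 32 = 37 - 16q + 3q^2 → 5 - 16q + 3q^2 = 0. The roots are q = 1/3 and q = 5; the profit-maximizing output is on the rising part of MC, so q* = 5.
Check: AVC at q = 5 is $22 ≤ P, so revenue covers variable cost.
Profit = P·q − TC = 32·5 − 260 = -$100, a loss, but smaller than the $150 fixed cost the firm would lose by shutting down.

Produce at q = 5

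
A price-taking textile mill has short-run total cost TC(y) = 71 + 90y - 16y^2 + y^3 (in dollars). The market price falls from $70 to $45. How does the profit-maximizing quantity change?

Output falls from 10 to 9

MC = 90 - 32y + 3y^2; the shutdown threshold is min AVC = $26 (at y = 8).
With P = $70 above the shutdown price, P = MC gives y = 10.
At P = $45 ≥ min AVC, set P = MC: y = 9. The firm stays open but cuts output.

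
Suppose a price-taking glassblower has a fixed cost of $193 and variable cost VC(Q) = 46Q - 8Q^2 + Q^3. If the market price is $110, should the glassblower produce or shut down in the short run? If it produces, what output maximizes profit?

From TC, MC = TC'(Q) = 46 - 16Q + 3Q^2 and AVC = VC/Q = 46 - 8Q + Q^2.
The AVC parabola has its vertex at Q = 8/2 = 4, where AVC = 46 - 8·4 + 4^2 = $30.
P = $110 exceeds min AVC = $30, so the firm stays open.
Solving P = MC: -64 - 16Q + 3Q^2 = 0 ⇒ Q = -8/3 or 8. On the upward-sloping branch, Q* = 8.
Check: AVC at Q = 8 is $46 ≤ P, so revenue covers variable cost.
Profit = P·Q − TC = 110·8 − 561 = $319.

Produce at Q = 8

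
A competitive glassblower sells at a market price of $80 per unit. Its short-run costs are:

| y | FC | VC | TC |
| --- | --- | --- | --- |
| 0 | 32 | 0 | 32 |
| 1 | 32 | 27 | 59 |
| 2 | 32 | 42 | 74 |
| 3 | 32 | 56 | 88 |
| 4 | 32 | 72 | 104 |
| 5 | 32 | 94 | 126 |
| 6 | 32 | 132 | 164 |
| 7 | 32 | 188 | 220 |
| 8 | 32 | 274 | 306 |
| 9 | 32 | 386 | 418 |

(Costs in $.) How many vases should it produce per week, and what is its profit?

Profit at each row (π = 80y − TC): y=0: -32; y=1: 21; y=2: 86; y=3: 152; y=4: 216; y=5: 274; y=6: 316; y=7: 340; y=8: 334; y=9: 302.
Profit is maximized at y = 7. AVC there is 188/7 = $26.86 ≤ P, so producing beats shutting down (which would give -$32).

y = 7; profit = $340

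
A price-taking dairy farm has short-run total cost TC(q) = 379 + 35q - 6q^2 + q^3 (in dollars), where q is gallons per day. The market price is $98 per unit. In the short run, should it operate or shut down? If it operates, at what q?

Produce at q = 7

Variable cost is VC = 35q - 6q^2 + q^3, so AVC = VC/q = 35 - 6q + q^2 and MC = dTC/dq = 35 - 12q + 3q^2.
AVC hits its minimum where MC = AVC, at q = 3, giving min AVC = 35 - 6·3 + 3^2 = $26.
Because $98 ≥ $26, revenue can cover variable cost; the firm operates.
Set P = MC: 98 = 35 - 12q + 3q^2 → -63 - 12q + 3q^2 = 0. The roots are q = -3 and q = 7; the profit-maximizing output is on the rising part of MC, so q* = 7.
Check: AVC at q = 7 is $42 ≤ P, so revenue covers variable cost.
Profit = P·q − TC = 98·7 − 673 = $13.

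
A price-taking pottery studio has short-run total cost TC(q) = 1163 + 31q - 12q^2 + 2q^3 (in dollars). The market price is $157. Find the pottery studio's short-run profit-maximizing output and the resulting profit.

Profit = -$379 at q = 7

AVC = 31 - 12q + 2q^2 has its minimum $13 at q = 3; price $157 clears that bar, so the firm operates.
With MC = 31 - 24q + 6q^2, P = MC on the upward-sloping part at q* = 7.
TR = 157·7 = 1099. TC = 1163 + 315 = 1478. Profit = 1099 − 1478 = -$379.
Shutting down would mean losing the fixed cost of $1163, so operating at a loss of $379 is better by $784.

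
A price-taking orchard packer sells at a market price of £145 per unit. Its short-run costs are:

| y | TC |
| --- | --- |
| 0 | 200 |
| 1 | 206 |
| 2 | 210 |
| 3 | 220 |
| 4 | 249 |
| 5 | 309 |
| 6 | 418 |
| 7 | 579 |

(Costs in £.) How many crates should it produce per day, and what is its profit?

y = 6; profit = £452

Compute π = P·y − TC at each output: y=0: -200; y=1: -61; y=2: 80; y=3: 215; y=4: 331; y=5: 416; y=6: 452; y=7: 436.
Profit is maximized at y = 6. AVC there is 218/6 = £36.33 ≤ P, so producing beats shutting down (which would give -£200).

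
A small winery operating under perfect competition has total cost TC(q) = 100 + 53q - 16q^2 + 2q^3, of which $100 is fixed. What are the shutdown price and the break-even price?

AVC = 53 - 16q + 2q^2; minimized at q = 4, giving min AVC = $21. That is the shutdown price.
ATC = 100/q + 53 - 16q + 2q^2. Setting dATC/dq = −100/q^2 − 16 + 4q = 0 gives q = 5 (since 4·5^3 − 16·5^2 = 100).
min ATC = 100/5 + 53 − 16·5 + 2·5^2 = $43. That is the break-even price.
For $21 ≤ P < $43 the firm produces at a loss; below $21 it shuts down.

Shutdown price = $21; break-even price = $43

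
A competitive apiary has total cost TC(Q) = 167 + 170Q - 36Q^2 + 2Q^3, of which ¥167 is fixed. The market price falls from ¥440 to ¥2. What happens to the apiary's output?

AVC = 170 - 36Q + 2Q^2, minimized at Q = 9 where min AVC = ¥8. MC = 170 - 72Q + 6Q^2.
With P = ¥440 above the shutdown price, P = MC gives Q = 15.
At P = ¥2 < min AVC = ¥8, price no longer covers variable cost at any output, so the firm shuts down: Q = 0.

Output falls from 15 to 0 (the firm shuts down)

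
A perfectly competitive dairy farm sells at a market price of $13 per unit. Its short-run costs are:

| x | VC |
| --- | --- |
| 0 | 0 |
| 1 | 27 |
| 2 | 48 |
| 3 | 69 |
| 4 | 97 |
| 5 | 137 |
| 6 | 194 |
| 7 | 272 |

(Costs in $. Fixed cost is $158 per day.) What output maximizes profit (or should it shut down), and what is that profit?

Compute π = P·x − TC at each output: x=0: -158; x=1: -172; x=2: -180; x=3: -188; x=4: -203; x=5: -230; x=6: -274; x=7: -339.
Profit is highest at x = 0. Equivalently, the lowest AVC in the table is 69/3 ≈ $23 at x = 3, and P = $13 falls below it — price never covers variable cost, so the firm shuts down and loses only its fixed cost.

x = 0 (shut down); profit = -$158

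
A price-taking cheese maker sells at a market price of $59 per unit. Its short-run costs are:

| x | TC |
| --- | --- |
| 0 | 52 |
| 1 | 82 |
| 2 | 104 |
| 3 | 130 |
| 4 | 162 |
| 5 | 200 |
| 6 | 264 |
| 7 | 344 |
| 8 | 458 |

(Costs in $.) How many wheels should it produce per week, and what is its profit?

x = 5; profit = $95

Compute π = P·x − TC at each output: x=0: -52; x=1: -23; x=2: 14; x=3: 47; x=4: 74; x=5: 95; x=6: 90; x=7: 69; x=8: 14.
Profit is maximized at x = 5. AVC there is 148/5 = $29.60 ≤ P, so producing beats shutting down (which would give -$52).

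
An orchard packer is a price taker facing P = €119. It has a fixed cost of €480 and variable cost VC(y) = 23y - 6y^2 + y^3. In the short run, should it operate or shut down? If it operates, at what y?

From TC, MC = TC'(y) = 23 - 12y + 3y^2 and AVC = VC/y = 23 - 6y + y^2.
AVC is minimized where dAVC/dy = -6 + 2y = 0, at y = 3; min AVC = 23 - 6·3 + 3^2 = €14.
Because €119 ≥ €14, revenue can cover variable cost; the firm operates.
Solving P = MC: -96 - 12y + 3y^2 = 0 ⇒ y = -4 or 8. On the upward-sloping branch, y* = 8.
Check: AVC at y = 8 is €39 ≤ P, so revenue covers variable cost.
Profit = P·y − TC = 119·8 − 792 = €160.

Produce at y = 8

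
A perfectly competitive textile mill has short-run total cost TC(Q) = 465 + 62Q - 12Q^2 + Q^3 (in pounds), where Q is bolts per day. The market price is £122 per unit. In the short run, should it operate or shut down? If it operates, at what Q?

Produce at Q = 10

From TC, MC = TC'(Q) = 62 - 24Q + 3Q^2 and AVC = VC/Q = 62 - 12Q + Q^2.
The AVC parabola has its vertex at Q = 12/2 = 6, where AVC = 62 - 12·6 + 6^2 = £26.
Because £122 ≥ £26, revenue can cover variable cost; the firm operates.
Solving P = MC: -60 - 24Q + 3Q^2 = 0 ⇒ Q = -2 or 10. On the upward-sloping branch, Q* = 10.
Check: AVC at Q = 10 is £42 ≤ P, so revenue covers variable cost.
Profit = P·Q − TC = 122·10 − 885 = £335.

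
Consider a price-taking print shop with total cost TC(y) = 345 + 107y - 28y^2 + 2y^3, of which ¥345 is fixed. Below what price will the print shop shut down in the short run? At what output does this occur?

The shutdown price is the minimum of AVC. VC = 107y - 28y^2 + 2y^3, so AVC = 107 - 28y + 2y^2.
dAVC/dy = -28 + 4y = 0 gives y = 7. min AVC = 107 - 28·7 + 2·7^2 = 9.
The firm shuts down for any P below ¥9.

¥9 per unit, at y = 7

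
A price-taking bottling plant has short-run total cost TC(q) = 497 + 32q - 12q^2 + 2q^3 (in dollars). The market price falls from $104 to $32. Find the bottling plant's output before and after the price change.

AVC = 32 - 12q + 2q^2, minimized at q = 3 where min AVC = $14. MC = 32 - 24q + 6q^2.
At P = $104 ≥ min AVC, set P = MC on the rising branch: q = 6.
At P = $32 ≥ min AVC, set P = MC: q = 4. The firm stays open but cuts output.

Output falls from 6 to 4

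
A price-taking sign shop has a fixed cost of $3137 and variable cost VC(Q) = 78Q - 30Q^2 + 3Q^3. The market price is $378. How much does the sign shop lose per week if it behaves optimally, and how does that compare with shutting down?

Profit = -$137 at Q = 10

AVC = 78 - 30Q + 3Q^2; min AVC = $3 at Q = 5. Since P = $378 ≥ min AVC, the firm produces.
With MC = 78 - 60Q + 9Q^2, P = MC on the upward-sloping part at Q* = 10.
TR = 378·10 = 3780. TC = 3137 + 780 = 3917. Profit = 3780 − 3917 = -$137.
That loss of $137 beats the $3137 the firm would lose by shutting down; producing recovers $3000 of fixed cost.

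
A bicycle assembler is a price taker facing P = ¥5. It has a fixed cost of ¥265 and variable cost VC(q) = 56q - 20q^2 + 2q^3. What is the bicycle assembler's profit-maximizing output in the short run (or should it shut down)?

Shut down

Variable cost is VC = 56q - 20q^2 + 2q^3, so AVC = VC/q = 56 - 20q + 2q^2 and MC = dTC/dq = 56 - 40q + 6q^2.
AVC is minimized where dAVC/dq = -20 + 4q = 0, at q = 5; min AVC = 56 - 20·5 + 2·5^2 = ¥6.
P = ¥5 lies below min AVC = ¥6; no output level covers variable cost.
Shutting down limits the loss to fixed cost, ¥265.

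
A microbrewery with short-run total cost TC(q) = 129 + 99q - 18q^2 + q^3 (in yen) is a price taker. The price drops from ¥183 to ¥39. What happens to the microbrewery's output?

AVC = 99 - 18q + q^2, minimized at q = 9 where min AVC = ¥18. MC = 99 - 36q + 3q^2.
With P = ¥183 above the shutdown price, P = MC gives q = 14.
At P = ¥39 ≥ min AVC, set P = MC: q = 10. The firm stays open but cuts output.

Output falls from 14 to 10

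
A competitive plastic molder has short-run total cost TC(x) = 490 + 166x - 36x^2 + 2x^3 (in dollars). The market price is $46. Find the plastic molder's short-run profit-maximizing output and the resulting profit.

AVC = 166 - 36x + 2x^2; min AVC = $4 at x = 9. Since P = $46 ≥ min AVC, the firm produces.
MC = 166 - 72x + 6x^2. Setting P = MC and taking the root on the rising branch gives x* = 10.
TR = 46·10 = 460. TC = 490 + 60 = 550. Profit = 460 − 550 = -$90.
Shutting down would mean losing the fixed cost of $490, so operating at a loss of $90 is better by $400.

Profit = -$90 at x = 10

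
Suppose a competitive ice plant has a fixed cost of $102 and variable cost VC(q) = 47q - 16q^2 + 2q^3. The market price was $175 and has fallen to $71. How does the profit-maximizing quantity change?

Output falls from 8 to 6

MC = 47 - 32q + 6q^2; the shutdown threshold is min AVC = $15 (at q = 4).
At P = $175 ≥ min AVC, set P = MC on the rising branch: q = 8.
At P = $71 ≥ min AVC, set P = MC: q = 6. The firm stays open but cuts output.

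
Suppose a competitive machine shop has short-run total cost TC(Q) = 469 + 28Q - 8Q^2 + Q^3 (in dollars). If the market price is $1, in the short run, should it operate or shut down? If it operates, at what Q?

Strip out fixed cost: VC = 28Q - 8Q^2 + Q^3. Then AVC = 28 - 8Q + Q^2 and MC = 28 - 16Q + 3Q^2.
AVC hits its minimum where MC = AVC, at Q = 4, giving min AVC = 28 - 8·4 + 4^2 = $12.
With P < min AVC ($1 < $12), every unit sold adds to the loss.
Best response: produce nothing and absorb the $469 fixed cost.

Shut down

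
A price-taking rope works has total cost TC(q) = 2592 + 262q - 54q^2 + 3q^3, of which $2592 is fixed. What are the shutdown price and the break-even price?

AVC = 262 - 54q + 3q^2; minimized at q = 9, giving min AVC = $19. That is the shutdown price.
ATC = 2592/q + 262 - 54q + 3q^2. Setting dATC/dq = −2592/q^2 − 54 + 6q = 0 gives q = 12 (since 6·12^3 − 54·12^2 = 2592).
min ATC = 2592/12 + 262 − 54·12 + 3·12^2 = $262. That is the break-even price.
For $19 ≤ P < $262 the firm produces at a loss; below $19 it shuts down.

Shutdown price = $19; break-even price = $262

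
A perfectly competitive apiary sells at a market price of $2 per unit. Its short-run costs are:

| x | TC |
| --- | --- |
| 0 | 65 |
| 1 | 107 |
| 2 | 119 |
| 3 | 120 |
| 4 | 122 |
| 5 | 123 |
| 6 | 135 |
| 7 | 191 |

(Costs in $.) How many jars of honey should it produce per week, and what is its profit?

x = 0 (shut down); profit = -$65

Compute π = P·x − TC at each output: x=0: -65; x=1: -105; x=2: -115; x=3: -114; x=4: -114; x=5: -113; x=6: -123; x=7: -177.
Profit is highest at x = 0. Equivalently, the lowest AVC in the table is 58/5 ≈ $11.60 at x = 5, and P = $2 falls below it — price never covers variable cost, so the firm shuts down and loses only its fixed cost.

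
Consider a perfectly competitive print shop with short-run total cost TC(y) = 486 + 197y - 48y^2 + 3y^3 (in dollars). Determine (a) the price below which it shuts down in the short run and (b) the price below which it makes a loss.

AVC = 197 - 48y + 3y^2; minimized at y = 8, giving min AVC = $5. That is the shutdown price.
ATC = 486/y + 197 - 48y + 3y^2. Setting dATC/dy = −486/y^2 − 48 + 6y = 0 gives y = 9 (since 6·9^3 − 48·9^2 = 486).
min ATC = 486/9 + 197 − 48·9 + 3·9^2 = $62. That is the break-even price.
For $5 ≤ P < $62 the firm produces at a loss; below $5 it shuts down.

Shutdown price = $5; break-even price = $62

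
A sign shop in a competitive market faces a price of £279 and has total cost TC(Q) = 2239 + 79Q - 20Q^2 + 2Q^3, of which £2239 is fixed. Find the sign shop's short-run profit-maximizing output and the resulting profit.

AVC = 79 - 20Q + 2Q^2; min AVC = £29 at Q = 5. Since P = £279 ≥ min AVC, the firm produces.
With MC = 79 - 40Q + 6Q^2, P = MC on the upward-sloping part at Q* = 10.
TR = 279·10 = 2790. TC = 2239 + 790 = 3029. Profit = 2790 − 3029 = -£239.
By producing, the firm covers all variable cost plus £2000 of fixed cost; shutting down would lose the full £2239.

Profit = -£239 at Q = 10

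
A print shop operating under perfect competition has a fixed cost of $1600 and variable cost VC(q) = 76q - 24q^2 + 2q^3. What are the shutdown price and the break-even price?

Shutdown price = min AVC. AVC = 76 - 24q + 2q^2, with vertex at q = 6 and minimum $4.
ATC = 1600/q + 76 - 24q + 2q^2. Setting dATC/dq = −1600/q^2 − 24 + 4q = 0 gives q = 10 (since 4·10^3 − 24·10^2 = 1600).
min ATC = 1600/10 + 76 − 24·10 + 2·10^2 = $196. That is the break-even price.
For $4 ≤ P < $196 the firm produces at a loss; below $4 it shuts down.

Shutdown price = $4; break-even price = $196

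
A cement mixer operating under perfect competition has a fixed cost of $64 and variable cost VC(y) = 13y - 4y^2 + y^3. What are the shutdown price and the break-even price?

AVC = 13 - 4y + y^2; minimized at y = 2, giving min AVC = $9. That is the shutdown price.
ATC = 64/y + 13 - 4y + y^2. Setting dATC/dy = −64/y^2 − 4 + 2y = 0 gives y = 4 (since 2·4^3 − 4·4^2 = 64).
min ATC = 64/4 + 13 − 4·4 + 4^2 = $29. That is the break-even price.
Between these two prices the firm operates at a loss; above $29 it earns a profit.

Shutdown price = $9; break-even price = $29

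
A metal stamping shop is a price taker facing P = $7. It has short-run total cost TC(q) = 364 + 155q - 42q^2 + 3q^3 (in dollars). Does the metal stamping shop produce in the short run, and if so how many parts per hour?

Shut down

Strip out fixed cost: VC = 155q - 42q^2 + 3q^3. Then AVC = 155 - 42q + 3q^2 and MC = 155 - 84q + 9q^2.
AVC hits its minimum where MC = AVC, at q = 7, giving min AVC = 155 - 42·7 + 3·7^2 = $8.
Since P = $7 < min AVC = $8, price fails to cover variable cost at any output.
Shutting down limits the loss to fixed cost, $364.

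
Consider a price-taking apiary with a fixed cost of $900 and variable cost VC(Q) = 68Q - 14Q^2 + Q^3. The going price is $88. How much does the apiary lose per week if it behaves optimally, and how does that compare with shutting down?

Profit = -$300 at Q = 10

AVC = 68 - 14Q + Q^2; min AVC = $19 at Q = 7. Since P = $88 ≥ min AVC, the firm produces.
MC = 68 - 28Q + 3Q^2. Setting P = MC and taking the root on the rising branch gives Q* = 10.
TR = 88·10 = 880. TC = 900 + 280 = 1180. Profit = 880 − 1180 = -$300.
By producing, the firm covers all variable cost plus $600 of fixed cost; shutting down would lose the full $900.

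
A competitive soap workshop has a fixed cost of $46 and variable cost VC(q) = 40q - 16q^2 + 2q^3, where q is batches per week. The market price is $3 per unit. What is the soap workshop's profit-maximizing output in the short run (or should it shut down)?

Shut down

Strip out fixed cost: VC = 40q - 16q^2 + 2q^3. Then AVC = 40 - 16q + 2q^2 and MC = 40 - 32q + 6q^2.
The AVC parabola has its vertex at q = 16/4 = 4, where AVC = 40 - 16·4 + 2·4^2 = $8.
Since P = $3 < min AVC = $8, price fails to cover variable cost at any output.
The firm minimizes its loss by shutting down and losing only its fixed cost of $46.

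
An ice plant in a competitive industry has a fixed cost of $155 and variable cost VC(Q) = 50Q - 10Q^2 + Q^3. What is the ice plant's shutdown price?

$25 per unit

Short-run supply begins at min AVC. From VC = 50Q - 10Q^2 + Q^3, AVC = 50 - 10Q + Q^2.
At the minimum of AVC, MC = AVC. MC = 50 - 20Q + 3Q^2; setting MC = AVC gives 2Q^2 - 10Q = 0, so Q = 5. min AVC = 25.
The firm shuts down for any P below $25.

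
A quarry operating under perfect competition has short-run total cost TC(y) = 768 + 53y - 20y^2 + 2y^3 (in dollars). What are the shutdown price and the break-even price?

Shutdown price = $3; break-even price = $117

AVC = 53 - 20y + 2y^2; minimized at y = 5, giving min AVC = $3. That is the shutdown price.
ATC = 768/y + 53 - 20y + 2y^2. Setting dATC/dy = −768/y^2 − 20 + 4y = 0 gives y = 8 (since 4·8^3 − 20·8^2 = 768).
min ATC = 768/8 + 53 − 20·8 + 2·8^2 = $117. That is the break-even price.
Between these two prices the firm operates at a loss; above $117 it earns a profit.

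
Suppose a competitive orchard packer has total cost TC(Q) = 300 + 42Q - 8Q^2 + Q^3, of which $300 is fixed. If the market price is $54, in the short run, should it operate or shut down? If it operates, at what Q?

From TC, MC = TC'(Q) = 42 - 16Q + 3Q^2 and AVC = VC/Q = 42 - 8Q + Q^2.
The AVC parabola has its vertex at Q = 8/2 = 4, where AVC = 42 - 8·4 + 4^2 = $26.
Because $54 ≥ $26, revenue can cover variable cost; the firm operates.
Solving P = MC: -12 - 16Q + 3Q^2 = 0 ⇒ Q = -2/3 or 6. On the upward-sloping branch, Q* = 6.
Check: AVC at Q = 6 is $30 ≤ P, so revenue covers variable cost.
Profit = P·Q − TC = 54·6 − 480 = -$156, a loss, but smaller than the $300 fixed cost the firm would lose by shutting down.

Produce at Q = 6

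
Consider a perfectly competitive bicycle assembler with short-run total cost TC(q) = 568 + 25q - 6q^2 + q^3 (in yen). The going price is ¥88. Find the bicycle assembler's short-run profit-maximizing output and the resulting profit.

AVC = 25 - 6q + q^2 has its minimum ¥16 at q = 3; price ¥88 clears that bar, so the firm operates.
MC = 25 - 12q + 3q^2. Setting P = MC and taking the root on the rising branch gives q* = 7.
TR = 88·7 = 616. TC = 568 + 224 = 792. Profit = 616 − 792 = -¥176.
That loss of ¥176 beats the ¥568 the firm would lose by shutting down; producing recovers ¥392 of fixed cost.

Profit = -¥176 at q = 7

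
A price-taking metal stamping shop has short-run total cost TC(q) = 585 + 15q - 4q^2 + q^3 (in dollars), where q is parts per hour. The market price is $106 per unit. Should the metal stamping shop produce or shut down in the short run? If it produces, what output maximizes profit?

Produce at q = 7

Strip out fixed cost: VC = 15q - 4q^2 + q^3. Then AVC = 15 - 4q + q^2 and MC = 15 - 8q + 3q^2.
AVC hits its minimum where MC = AVC, at q = 2, giving min AVC = 15 - 4·2 + 2^2 = $11.
Because $106 ≥ $11, revenue can cover variable cost; the firm operates.
Set P = MC: 106 = 15 - 8q + 3q^2 → -91 - 8q + 3q^2 = 0. The roots are q = -13/3 and q = 7; the profit-maximizing output is on the rising part of MC, so q* = 7.
Check: AVC at q = 7 is $36 ≤ P, so revenue covers variable cost.
Profit = P·q − TC = 106·7 − 837 = -$95, a loss, but smaller than the $585 fixed cost the firm would lose by shutting down.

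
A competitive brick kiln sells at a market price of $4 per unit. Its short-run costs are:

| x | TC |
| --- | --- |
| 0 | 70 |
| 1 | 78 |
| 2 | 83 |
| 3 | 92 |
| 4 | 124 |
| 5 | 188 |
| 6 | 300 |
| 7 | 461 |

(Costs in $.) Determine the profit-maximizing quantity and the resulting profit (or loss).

Tabulate TR − TC: x=0: -70; x=1: -74; x=2: -75; x=3: -80; x=4: -108; x=5: -168; x=6: -276; x=7: -433.
Profit is highest at x = 0. Equivalently, the lowest AVC in the table is 13/2 ≈ $6.50 at x = 2, and P = $4 falls below it — price never covers variable cost, so the firm shuts down and loses only its fixed cost.

x = 0 (shut down); profit = -$70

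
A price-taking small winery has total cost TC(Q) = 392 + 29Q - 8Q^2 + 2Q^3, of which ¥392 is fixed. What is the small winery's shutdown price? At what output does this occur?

¥21 per unit, at Q = 2

The shutdown price is the minimum of AVC. VC = 29Q - 8Q^2 + 2Q^3, so AVC = 29 - 8Q + 2Q^2.
dAVC/dQ = -8 + 4Q = 0 gives Q = 2. min AVC = 29 - 8·2 + 2·2^2 = 21.
The firm shuts down for any P below ¥21.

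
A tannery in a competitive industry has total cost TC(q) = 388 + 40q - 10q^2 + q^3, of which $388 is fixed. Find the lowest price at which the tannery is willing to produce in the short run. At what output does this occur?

$15 per unit, at q = 5

The firm shuts down when price falls below the minimum of average variable cost. AVC = VC/q = 40 - 10q + q^2.
dAVC/dq = -10 + 2q = 0 gives q = 5. min AVC = 40 - 10·5 + 5^2 = 15.
The firm shuts down for any P below $15.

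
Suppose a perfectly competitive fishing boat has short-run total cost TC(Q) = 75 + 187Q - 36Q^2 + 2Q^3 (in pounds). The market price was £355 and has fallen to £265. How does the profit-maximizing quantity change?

MC = 187 - 72Q + 6Q^2; the shutdown threshold is min AVC = £25 (at Q = 9).
With P = £355 above the shutdown price, P = MC gives Q = 14.
At P = £265 ≥ min AVC, set P = MC: Q = 13. The firm stays open but cuts output.

Output falls from 14 to 13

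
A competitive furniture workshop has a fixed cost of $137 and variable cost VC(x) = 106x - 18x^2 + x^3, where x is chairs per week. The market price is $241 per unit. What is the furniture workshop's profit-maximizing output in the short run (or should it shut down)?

Produce at x = 15

Strip out fixed cost: VC = 106x - 18x^2 + x^3. Then AVC = 106 - 18x + x^2 and MC = 106 - 36x + 3x^2.
The AVC parabola has its vertex at x = 18/2 = 9, where AVC = 106 - 18·9 + 9^2 = $25.
P = $241 exceeds min AVC = $25, so the firm stays open.
P = MC gives -135 - 36x + 3x^2 = 0, with roots -3 and 15. Take the larger (rising MC): x* = 15.
Check: AVC at x = 15 is $61 ≤ P, so revenue covers variable cost.
Profit = P·x − TC = 241·15 − 1052 = $2563.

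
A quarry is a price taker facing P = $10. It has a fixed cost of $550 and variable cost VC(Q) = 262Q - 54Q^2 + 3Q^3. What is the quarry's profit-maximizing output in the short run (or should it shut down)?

Shut down

From TC, MC = TC'(Q) = 262 - 108Q + 9Q^2 and AVC = VC/Q = 262 - 54Q + 3Q^2.
AVC is minimized where dAVC/dQ = -54 + 6Q = 0, at Q = 9; min AVC = 262 - 54·9 + 3·9^2 = $19.
Since P = $10 < min AVC = $19, price fails to cover variable cost at any output.
Shutting down limits the loss to fixed cost, $550.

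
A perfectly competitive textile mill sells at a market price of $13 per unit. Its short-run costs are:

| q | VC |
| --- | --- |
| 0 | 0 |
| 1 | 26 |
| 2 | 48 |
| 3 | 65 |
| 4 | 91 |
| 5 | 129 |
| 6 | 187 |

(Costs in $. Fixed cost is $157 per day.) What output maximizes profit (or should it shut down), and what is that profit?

Profit at each row (π = 13q − TC): q=0: -157; q=1: -170; q=2: -179; q=3: -183; q=4: -196; q=5: -221; q=6: -266.
Profit is highest at q = 0. Equivalently, the lowest AVC in the table is 65/3 ≈ $21.67 at q = 3, and P = $13 falls below it — price never covers variable cost, so the firm shuts down and loses only its fixed cost.

q = 0 (shut down); profit = -$157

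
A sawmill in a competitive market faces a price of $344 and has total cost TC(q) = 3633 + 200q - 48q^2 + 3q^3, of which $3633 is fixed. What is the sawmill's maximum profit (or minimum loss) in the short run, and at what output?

Profit = -$177 at q = 12

AVC = 200 - 48q + 3q^2 has its minimum $8 at q = 8; price $344 clears that bar, so the firm operates.
With MC = 200 - 96q + 9q^2, P = MC on the upward-sloping part at q* = 12.
TR = 344·12 = 4128. TC = 3633 + 672 = 4305. Profit = 4128 − 4305 = -$177.
That loss of $177 beats the $3633 the firm would lose by shutting down; producing recovers $3456 of fixed cost.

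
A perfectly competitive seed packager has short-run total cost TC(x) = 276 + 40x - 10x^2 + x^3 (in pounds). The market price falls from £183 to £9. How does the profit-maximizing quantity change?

Output falls from 11 to 0 (the firm shuts down)

MC = 40 - 20x + 3x^2; the shutdown threshold is min AVC = £15 (at x = 5).
With P = £183 above the shutdown price, P = MC gives x = 11.
At P = £9 < min AVC = £15, price no longer covers variable cost at any output, so the firm shuts down: x = 0.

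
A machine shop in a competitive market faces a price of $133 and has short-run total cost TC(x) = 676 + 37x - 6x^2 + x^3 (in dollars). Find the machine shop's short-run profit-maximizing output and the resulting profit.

Profit = -$36 at x = 8

AVC = 37 - 6x + x^2 has its minimum $28 at x = 3; price $133 clears that bar, so the firm operates.
With MC = 37 - 12x + 3x^2, P = MC on the upward-sloping part at x* = 8.
TR = 133·8 = 1064. TC = 676 + 424 = 1100. Profit = 1064 − 1100 = -$36.
That loss of $36 beats the $676 the firm would lose by shutting down; producing recovers $640 of fixed cost.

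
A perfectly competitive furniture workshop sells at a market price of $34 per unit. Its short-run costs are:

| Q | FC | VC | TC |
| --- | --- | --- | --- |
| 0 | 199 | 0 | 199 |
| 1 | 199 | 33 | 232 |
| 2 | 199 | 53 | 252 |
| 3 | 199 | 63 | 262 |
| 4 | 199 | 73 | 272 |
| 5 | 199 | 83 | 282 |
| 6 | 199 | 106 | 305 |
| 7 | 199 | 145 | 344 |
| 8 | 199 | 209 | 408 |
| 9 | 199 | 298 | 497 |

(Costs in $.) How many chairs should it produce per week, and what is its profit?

Tabulate TR − TC: Q=0: -199; Q=1: -198; Q=2: -184; Q=3: -160; Q=4: -136; Q=5: -112; Q=6: -101; Q=7: -106; Q=8: -136; Q=9: -191.
Profit is maximized at Q = 6. AVC there is 106/6 = $17.67 ≤ P, so producing beats shutting down (which would give -$199).

Q = 6; profit = -$101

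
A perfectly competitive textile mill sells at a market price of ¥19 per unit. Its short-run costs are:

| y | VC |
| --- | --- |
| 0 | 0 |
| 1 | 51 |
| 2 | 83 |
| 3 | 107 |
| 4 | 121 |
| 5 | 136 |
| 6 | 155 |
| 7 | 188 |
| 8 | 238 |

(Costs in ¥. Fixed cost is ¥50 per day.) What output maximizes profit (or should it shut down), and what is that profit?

y = 0 (shut down); profit = -¥50

Compute π = P·y − TC at each output: y=0: -50; y=1: -82; y=2: -95; y=3: -100; y=4: -95; y=5: -91; y=6: -91; y=7: -105; y=8: -136.
Profit is highest at y = 0. Equivalently, the lowest AVC in the table is 155/6 ≈ ¥25.83 at y = 6, and P = ¥19 falls below it — price never covers variable cost, so the firm shuts down and loses only its fixed cost.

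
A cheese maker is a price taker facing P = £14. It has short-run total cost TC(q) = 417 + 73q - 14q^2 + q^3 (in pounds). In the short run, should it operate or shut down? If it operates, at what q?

Strip out fixed cost: VC = 73q - 14q^2 + q^3. Then AVC = 73 - 14q + q^2 and MC = 73 - 28q + 3q^2.
AVC is minimized where dAVC/dq = -14 + 2q = 0, at q = 7; min AVC = 73 - 14·7 + 7^2 = £24.
P = £14 lies below min AVC = £24; no output level covers variable cost.
Best response: produce nothing and absorb the £417 fixed cost.

Shut down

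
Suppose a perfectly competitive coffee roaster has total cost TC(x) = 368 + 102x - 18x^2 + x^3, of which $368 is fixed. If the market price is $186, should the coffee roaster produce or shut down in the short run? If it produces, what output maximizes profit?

Produce at x = 14

Variable cost is VC = 102x - 18x^2 + x^3, so AVC = VC/x = 102 - 18x + x^2 and MC = dTC/dx = 102 - 36x + 3x^2.
The AVC parabola has its vertex at x = 18/2 = 9, where AVC = 102 - 18·9 + 9^2 = $21.
Since P = $186 ≥ min AVC = $21, price covers variable cost and the firm should produce.
Solving P = MC: -84 - 36x + 3x^2 = 0 ⇒ x = -2 or 14. On the upward-sloping branch, x* = 14.
Check: AVC at x = 14 is $46 ≤ P, so revenue covers variable cost.
Profit = P·x − TC = 186·14 − 1012 = $1592.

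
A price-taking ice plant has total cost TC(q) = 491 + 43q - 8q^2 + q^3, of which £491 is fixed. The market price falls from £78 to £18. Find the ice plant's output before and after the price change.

Output falls from 7 to 0 (the firm shuts down)

MC = 43 - 16q + 3q^2; the shutdown threshold is min AVC = £27 (at q = 4).
At P = £78 ≥ min AVC, set P = MC on the rising branch: q = 7.
At P = £18 < min AVC = £27, price no longer covers variable cost at any output, so the firm shuts down: q = 0.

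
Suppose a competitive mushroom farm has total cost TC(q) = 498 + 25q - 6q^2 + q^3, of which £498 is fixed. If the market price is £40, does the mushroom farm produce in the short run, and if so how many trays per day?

Produce at q = 5

Variable cost is VC = 25q - 6q^2 + q^3, so AVC = VC/q = 25 - 6q + q^2 and MC = dTC/dq = 25 - 12q + 3q^2.
AVC hits its minimum where MC = AVC, at q = 3, giving min AVC = 25 - 6·3 + 3^2 = £16.
P = £40 exceeds min AVC = £16, so the firm stays open.
P = MC gives -15 - 12q + 3q^2 = 0, with roots -1 and 5. Take the larger (rising MC): q* = 5.
Check: AVC at q = 5 is £20 ≤ P, so revenue covers variable cost.
Profit = P·q − TC = 40·5 − 598 = -£398, a loss, but smaller than the £498 fixed cost the firm would lose by shutting down.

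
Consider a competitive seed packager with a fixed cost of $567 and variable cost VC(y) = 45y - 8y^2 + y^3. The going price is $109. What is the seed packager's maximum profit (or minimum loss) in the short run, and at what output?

AVC = 45 - 8y + y^2; min AVC = $29 at y = 4. Since P = $109 ≥ min AVC, the firm produces.
MC = 45 - 16y + 3y^2. Setting P = MC and taking the root on the rising branch gives y* = 8.
TR = 109·8 = 872. TC = 567 + 360 = 927. Profit = 872 − 927 = -$55.
By producing, the firm covers all variable cost plus $512 of fixed cost; shutting down would lose the full $567.

Profit = -$55 at y = 8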